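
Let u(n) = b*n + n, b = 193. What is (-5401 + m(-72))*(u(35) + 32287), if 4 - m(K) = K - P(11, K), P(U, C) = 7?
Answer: -207811486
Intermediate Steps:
m(K) = 11 - K (m(K) = 4 - (K - 1*7) = 4 - (K - 7) = 4 - (-7 + K) = 4 + (7 - K) = 11 - K)
u(n) = 194*n (u(n) = 193*n + n = 194*n)
(-5401 + m(-72))*(u(35) + 32287) = (-5401 + (11 - 1*(-72)))*(194*35 + 32287) = (-5401 + (11 + 72))*(6790 + 32287) = (-5401 + 83)*39077 = -5318*39077 = -207811486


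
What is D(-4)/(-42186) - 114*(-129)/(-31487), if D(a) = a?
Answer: -310130684/664155291 ≈ -0.46696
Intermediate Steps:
D(-4)/(-42186) - 114*(-129)/(-31487) = -4/(-42186) - 114*(-129)/(-31487) = -4*(-1/42186) + 14706*(-1/31487) = 2/21093 - 14706/31487 = -310130684/664155291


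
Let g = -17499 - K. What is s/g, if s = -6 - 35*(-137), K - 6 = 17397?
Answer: -4789/34902 ≈ -0.13721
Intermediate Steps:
K = 17403 (K = 6 + 17397 = 17403)
g = -34902 (g = -17499 - 1*17403 = -17499 - 17403 = -34902)
s = 4789 (s = -6 + 4795 = 4789)
s/g = 4789/(-34902) = 4789*(-1/34902) = -4789/34902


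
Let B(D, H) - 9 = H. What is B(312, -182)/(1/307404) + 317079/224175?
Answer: -81100858143/1525 ≈ -5.3181e+7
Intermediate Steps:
B(D, H) = 9 + H
B(312, -182)/(1/307404) + 317079/224175 = (9 - 182)/(1/307404) + 317079/224175 = -173/1/307404 + 317079*(1/224175) = -173*307404 + 2157/1525 = -53180892 + 2157/1525 = -81100858143/1525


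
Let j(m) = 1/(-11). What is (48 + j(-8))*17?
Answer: 8959/11 ≈ 814.45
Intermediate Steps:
j(m) = -1/11
(48 + j(-8))*17 = (48 - 1/11)*17 = (527/11)*17 = 8959/11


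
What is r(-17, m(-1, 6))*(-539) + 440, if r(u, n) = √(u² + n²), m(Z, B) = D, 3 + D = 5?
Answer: 440 - 539*√293 ≈ -8786.2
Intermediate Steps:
D = 2 (D = -3 + 5 = 2)
m(Z, B) = 2
r(u, n) = √(n² + u²)
r(-17, m(-1, 6))*(-539) + 440 = √(2² + (-17)²)*(-539) + 440 = √(4 + 289)*(-539) + 440 = √293*(-539) + 440 = -539*√293 + 440 = 440 - 539*√293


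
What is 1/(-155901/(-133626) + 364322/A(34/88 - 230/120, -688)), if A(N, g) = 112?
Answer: 178168/579766101 ≈ 0.00030731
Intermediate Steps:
1/(-155901/(-133626) + 364322/A(34/88 - 230/120, -688)) = 1/(-155901/(-133626) + 364322/112) = 1/(-155901*(-1/133626) + 364322*(1/112)) = 1/(51967/44542 + 26023/8) = 1/(579766101/178168) = 178168/579766101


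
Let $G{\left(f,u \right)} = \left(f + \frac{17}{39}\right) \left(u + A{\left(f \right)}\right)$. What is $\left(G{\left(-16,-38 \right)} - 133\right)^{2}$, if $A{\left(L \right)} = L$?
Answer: $\frac{84584809}{169} \approx 5.005 \cdot 10^{5}$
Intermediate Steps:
$G{\left(f,u \right)} = \left(\frac{17}{39} + f\right) \left(f + u\right)$ ($G{\left(f,u \right)} = \left(f + \frac{17}{39}\right) \left(u + f\right) = \left(f + 17 \cdot \frac{1}{39}\right) \left(f + u\right) = \left(f + \frac{17}{39}\right) \left(f + u\right) = \left(\frac{17}{39} + f\right) \left(f + u\right)$)
$\left(G{\left(-16,-38 \right)} - 133\right)^{2} = \left(\left(\left(-16\right)^{2} + \frac{17}{39} \left(-16\right) + \frac{17}{39} \left(-38\right) - -608\right) - 133\right)^{2} = \left(\left(256 - \frac{272}{39} - \frac{646}{39} + 608\right) - 133\right)^{2} = \left(\frac{10926}{13} - 133\right)^{2} = \left(\frac{9197}{13}\right)^{2} = \frac{84584809}{169}$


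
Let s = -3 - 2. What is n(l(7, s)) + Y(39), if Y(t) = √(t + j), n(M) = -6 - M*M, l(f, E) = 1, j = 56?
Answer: -7 + √95 ≈ 2.7468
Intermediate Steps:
s = -5
n(M) = -6 - M²
Y(t) = √(56 + t) (Y(t) = √(t + 56) = √(56 + t))
n(l(7, s)) + Y(39) = (-6 - 1*1²) + √(56 + 39) = (-6 - 1*1) + √95 = (-6 - 1) + √95 = -7 + √95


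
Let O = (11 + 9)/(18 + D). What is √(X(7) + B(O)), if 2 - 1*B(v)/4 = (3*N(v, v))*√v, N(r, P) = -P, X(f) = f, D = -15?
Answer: √(135 + 480*√15)/3 ≈ 14.885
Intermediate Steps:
O = 20/3 (O = (11 + 9)/(18 - 15) = 20/3 ≈ 6.6667)
B(v) = 8 + 12*v^(3/2) (B(v) = 8 - 4*3*(-v)*√v = 8 - 4*(-3*v)*√v = 8 - (-12)*v^(3/2) = 8 + 12*v^(3/2))
√(X(7) + B(O)) = √(7 + (8 + 12*(20/3)^(3/2))) = √(7 + (8 + 12*(40*√15/9))) = √(7 + (8 + 160*√15/3)) = √(15 + 160*√15/3)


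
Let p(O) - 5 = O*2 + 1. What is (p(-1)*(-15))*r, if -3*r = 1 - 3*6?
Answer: -340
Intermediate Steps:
p(O) = 6 + 2*O (p(O) = 5 + (O*2 + 1) = 5 + (2*O + 1) = 5 + (1 + 2*O) = 6 + 2*O)
r = 17/3 (r = -(1 - 3*6)/3 = -(1 - 18)/3 = -⅓*(-17) = 17/3 ≈ 5.6667)
(p(-1)*(-15))*r = ((6 + 2*(-1))*(-15))*(17/3) = ((6 - 2)*(-15))*(17/3) = (4*(-15))*(17/3) = -60*17/3 = -340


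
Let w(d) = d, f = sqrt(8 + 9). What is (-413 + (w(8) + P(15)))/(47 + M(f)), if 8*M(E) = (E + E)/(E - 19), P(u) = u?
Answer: -100861800/12151927 - 29640*sqrt(17)/12151927 ≈ -8.3101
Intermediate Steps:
f = sqrt(17) ≈ 4.1231
M(E) = E/(4*(-19 + E)) (M(E) = ((E + E)/(E - 19))/8 = ((2*E)/(-19 + E))/8 = (2*E/(-19 + E))/8 = E/(4*(-19 + E)))
(-413 + (w(8) + P(15)))/(47 + M(f)) = (-413 + (8 + 15))/(47 + sqrt(17)/(4*(-19 + sqrt(17)))) = (-413 + 23)/(47 + sqrt(17)/(4*(-19 + sqrt(17)))) = -390/(47 + sqrt(17)/(4*(-19 + sqrt(17))))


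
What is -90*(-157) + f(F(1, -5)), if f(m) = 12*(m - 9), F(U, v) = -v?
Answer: 14082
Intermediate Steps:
f(m) = -108 + 12*m (f(m) = 12*(-9 + m) = -108 + 12*m)
-90*(-157) + f(F(1, -5)) = -90*(-157) + (-108 + 12*(-1*(-5))) = 14130 + (-108 + 12*5) = 14130 + (-108 + 60) = 14130 - 48 = 14082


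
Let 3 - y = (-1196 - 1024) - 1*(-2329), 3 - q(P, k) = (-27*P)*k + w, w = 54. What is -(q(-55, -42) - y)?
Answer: -62425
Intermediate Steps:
q(P, k) = -51 + 27*P*k (q(P, k) = 3 - ((-27*P)*k + 54) = 3 - (-27*P*k + 54) = 3 - (54 - 27*P*k) = 3 + (-54 + 27*P*k) = -51 + 27*P*k)
y = -106 (y = 3 - ((-1196 - 1024) - 1*(-2329)) = 3 - (-2220 + 2329) = 3 - 1*109 = 3 - 109 = -106)
-(q(-55, -42) - y) = -((-51 + 27*(-55)*(-42)) - 1*(-106)) = -((-51 + 62370) + 106) = -(62319 + 106) = -1*62425 = -62425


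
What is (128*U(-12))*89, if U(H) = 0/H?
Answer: 0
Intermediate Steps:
U(H) = 0
(128*U(-12))*89 = (128*0)*89 = 0*89 = 0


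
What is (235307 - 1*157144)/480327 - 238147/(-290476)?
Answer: 137092909657/139523465652 ≈ 0.98258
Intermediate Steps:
(235307 - 1*157144)/480327 - 238147/(-290476) = (235307 - 157144)*(1/480327) - 238147*(-1/290476) = 78163*(1/480327) + 238147/290476 = 78163/480327 + 238147/290476 = 137092909657/139523465652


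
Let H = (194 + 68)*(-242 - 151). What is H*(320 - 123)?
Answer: -20284302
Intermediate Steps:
H = -102966 (H = 262*(-393) = -102966)
H*(320 - 123) = -102966*(320 - 123) = -102966*197 = -20284302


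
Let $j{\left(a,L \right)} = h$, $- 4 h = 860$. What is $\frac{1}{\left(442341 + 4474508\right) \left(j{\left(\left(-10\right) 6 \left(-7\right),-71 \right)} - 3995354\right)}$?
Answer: $- \frac{1}{19645609442081} \approx -5.0902 \cdot 10^{-14}$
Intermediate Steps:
$h = -215$ ($h = \left(- \frac{1}{4}\right) 860 = -215$)
$j{\left(a,L \right)} = -215$
$\frac{1}{\left(442341 + 4474508\right) \left(j{\left(\left(-10\right) 6 \left(-7\right),-71 \right)} - 3995354\right)} = \frac{1}{\left(442341 + 4474508\right) \left(-215 - 3995354\right)} = \frac{1}{4916849 \left(-3995569\right)} = \frac{1}{4916849} \left(- \frac{1}{3995569}\right) = - \frac{1}{19645609442081}$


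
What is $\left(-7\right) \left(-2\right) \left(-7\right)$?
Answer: $-98$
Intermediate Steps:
$\left(-7\right) \left(-2\right) \left(-7\right) = 14 \left(-7\right) = -98$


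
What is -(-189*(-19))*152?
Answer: -545832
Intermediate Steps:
-(-189*(-19))*152 = -3591*152 = -1*545832 = -545832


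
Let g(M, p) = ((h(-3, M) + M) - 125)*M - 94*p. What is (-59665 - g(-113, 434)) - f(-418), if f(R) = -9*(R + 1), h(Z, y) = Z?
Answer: -49855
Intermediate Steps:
g(M, p) = -94*p + M*(-128 + M) (g(M, p) = ((-3 + M) - 125)*M - 94*p = (-128 + M)*M - 94*p = M*(-128 + M) - 94*p = -94*p + M*(-128 + M))
f(R) = -9 - 9*R (f(R) = -9*(1 + R) = -9 - 9*R)
(-59665 - g(-113, 434)) - f(-418) = (-59665 - ((-113)² - 128*(-113) - 94*434)) - (-9 - 9*(-418)) = (-59665 - (12769 + 14464 - 40796)) - (-9 + 3762) = (-59665 - 1*(-13563)) - 1*3753 = (-59665 + 13563) - 3753 = -46102 - 3753 = -49855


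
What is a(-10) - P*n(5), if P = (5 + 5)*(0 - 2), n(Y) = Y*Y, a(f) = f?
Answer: 490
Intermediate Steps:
n(Y) = Y²
P = -20 (P = 10*(-2) = -20)
a(-10) - P*n(5) = -10 - (-20)*5² = -10 - (-20)*25 = -10 - 1*(-500) = -10 + 500 = 490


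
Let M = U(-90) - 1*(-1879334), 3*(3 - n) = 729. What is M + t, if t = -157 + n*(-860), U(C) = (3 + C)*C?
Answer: 2093407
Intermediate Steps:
n = -240 (n = 3 - ⅓*729 = 3 - 243 = -240)
U(C) = C*(3 + C)
t = 206243 (t = -157 - 240*(-860) = -157 + 206400 = 206243)
M = 1887164 (M = -90*(3 - 90) - 1*(-1879334) = -90*(-87) + 1879334 = 7830 + 1879334 = 1887164)
M + t = 1887164 + 206243 = 2093407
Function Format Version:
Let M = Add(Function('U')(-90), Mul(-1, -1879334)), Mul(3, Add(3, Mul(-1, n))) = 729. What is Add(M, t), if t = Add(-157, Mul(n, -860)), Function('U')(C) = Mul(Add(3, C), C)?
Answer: 2093407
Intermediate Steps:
n = -240 (n = Add(3, Mul(Rational(-1, 3), 729)) = Add(3, -243) = -240)
Function('U')(C) = Mul(C, Add(3, C))
t = 206243 (t = Add(-157, Mul(-240, -860)) = Add(-157, 206400) = 206243)
M = 1887164 (M = Add(Mul(-90, Add(3, -90)), Mul(-1, -1879334)) = Add(Mul(-90, -87), 1879334) = Add(7830, 1879334) = 1887164)
Add(M, t) = Add(1887164, 206243) = 2093407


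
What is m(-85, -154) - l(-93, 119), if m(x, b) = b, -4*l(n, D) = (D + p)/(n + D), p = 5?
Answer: -3973/26 ≈ -152.81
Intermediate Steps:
l(n, D) = -(5 + D)/(4*(D + n)) (l(n, D) = -(D + 5)/(4*(n + D)) = -(5 + D)/(4*(D + n)))
m(-85, -154) - l(-93, 119) = -154 - (-5 - 1*119)/(4*(119 - 93)) = -154 - (-5 - 119)/(4*26) = -154 - (-124)/(4*26) = -154 - 1*(-31/26) = -154 + 31/26 = -3973/26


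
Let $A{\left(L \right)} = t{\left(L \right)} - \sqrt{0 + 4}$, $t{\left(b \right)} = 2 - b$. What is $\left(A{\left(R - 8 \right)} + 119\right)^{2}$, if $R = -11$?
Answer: $19044$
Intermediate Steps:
$A{\left(L \right)} = - L$ ($A{\left(L \right)} = \left(2 - L\right) - \sqrt{0 + 4} = \left(2 - L\right) - \sqrt{4} = \left(2 - L\right) - 2 = - L$)
$\left(A{\left(R - 8 \right)} + 119\right)^{2} = \left(- (-11 - 8) + 119\right)^{2} = \left(\left(-1\right) \left(-19\right) + 119\right)^{2} = \left(19 + 119\right)^{2} = 138^{2} = 19044$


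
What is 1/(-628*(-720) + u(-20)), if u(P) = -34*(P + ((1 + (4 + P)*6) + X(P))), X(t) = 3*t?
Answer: 1/458110 ≈ 2.1829e-6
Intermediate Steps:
u(P) = -850 - 340*P (u(P) = -34*(P + ((1 + (4 + P)*6) + 3*P)) = -34*(P + ((1 + (24 + 6*P)) + 3*P)) = -34*(P + ((25 + 6*P) + 3*P)) = -34*(P + (25 + 9*P)) = -34*(25 + 10*P) = -850 - 340*P)
1/(-628*(-720) + u(-20)) = 1/(-628*(-720) + (-850 - 340*(-20))) = 1/(452160 + (-850 + 6800)) = 1/(452160 + 5950) = 1/458110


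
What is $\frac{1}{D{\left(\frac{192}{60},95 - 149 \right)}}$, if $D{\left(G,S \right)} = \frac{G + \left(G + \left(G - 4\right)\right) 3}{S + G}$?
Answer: $- \frac{127}{26} \approx -4.8846$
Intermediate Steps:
$D{\left(G,S \right)} = \frac{-12 + 7 G}{G + S}$ ($D{\left(G,S \right)} = \frac{G + \left(G + \left(-4 + G\right)\right) 3}{G + S} = \frac{G + \left(-4 + 2 G\right) 3}{G + S} = \frac{G + \left(-12 + 6 G\right)}{G + S} = \frac{-12 + 7 G}{G + S}$)
$\frac{1}{D{\left(\frac{192}{60},95 - 149 \right)}} = \frac{1}{\frac{1}{\frac{192}{60} + \left(95 - 149\right)} \left(-12 + 7 \cdot \frac{192}{60}\right)} = \frac{1}{\frac{1}{192 \cdot \frac{1}{60} + \left(95 - 149\right)} \left(-12 + 7 \cdot 192 \cdot \frac{1}{60}\right)} = \frac{1}{\frac{1}{\frac{16}{5} - 54} \left(-12 + 7 \cdot \frac{16}{5}\right)} = \frac{1}{\frac{1}{- \frac{254}{5}} \left(-12 + \frac{112}{5}\right)} = \frac{1}{\left(- \frac{5}{254}\right) \frac{52}{5}} = \frac{1}{- \frac{26}{127}} = - \frac{127}{26}$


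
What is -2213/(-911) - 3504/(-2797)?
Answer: 9381905/2548067 ≈ 3.6820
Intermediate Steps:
-2213/(-911) - 3504/(-2797) = -2213*(-1/911) - 3504*(-1/2797) = 2213/911 + 3504/2797 = 9381905/2548067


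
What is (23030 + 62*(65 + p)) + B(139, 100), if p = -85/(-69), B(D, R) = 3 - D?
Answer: 1863026/69 ≈ 27000.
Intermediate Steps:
p = 85/69 (p = -85*(-1/69) = 85/69 ≈ 1.2319)
(23030 + 62*(65 + p)) + B(139, 100) = (23030 + 62*(65 + 85/69)) + (3 - 1*139) = (23030 + 62*(4570/69)) + (3 - 139) = (23030 + 283340/69) - 136 = 1872410/69 - 136 = 1863026/69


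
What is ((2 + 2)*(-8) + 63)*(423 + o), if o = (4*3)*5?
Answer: 14973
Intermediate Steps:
o = 60 (o = 12*5 = 60)
((2 + 2)*(-8) + 63)*(423 + o) = ((2 + 2)*(-8) + 63)*(423 + 60) = (4*(-8) + 63)*483 = (-32 + 63)*483 = 31*483 = 14973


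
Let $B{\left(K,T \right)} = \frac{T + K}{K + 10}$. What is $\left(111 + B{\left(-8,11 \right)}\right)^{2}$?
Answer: $\frac{50625}{4} \approx 12656.0$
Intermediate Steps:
$B{\left(K,T \right)} = \frac{K + T}{10 + K}$
$\left(111 + B{\left(-8,11 \right)}\right)^{2} = \left(111 + \frac{-8 + 11}{10 - 8}\right)^{2} = \left(111 + \frac{1}{2} \cdot 3\right)^{2} = \left(111 + \frac{3}{2}\right)^{2} = \left(\frac{225}{2}\right)^{2} = \frac{50625}{4}$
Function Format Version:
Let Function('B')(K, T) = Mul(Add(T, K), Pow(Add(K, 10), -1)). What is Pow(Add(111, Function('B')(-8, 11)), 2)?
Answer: Rational(50625, 4) ≈ 12656.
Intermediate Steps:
Function('B')(K, T) = Mul(Pow(Add(10, K), -1), Add(K, T)) (Function('B')(K, T) = Mul(Add(K, T), Pow(Add(10, K), -1)) = Mul(Pow(Add(10, K), -1), Add(K, T)))
Pow(Add(111, Function('B')(-8, 11)), 2) = Pow(Add(111, Mul(Pow(Add(10, -8), -1), Add(-8, 11))), 2) = Pow(Add(111, Mul(Pow(2, -1), 3)), 2) = Pow(Add(111, Mul(Rational(1, 2), 3)), 2) = Pow(Add(111, Rational(3, 2)), 2) = Pow(Rational(225, 2), 2) = Rational(50625, 4)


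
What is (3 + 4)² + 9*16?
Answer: 193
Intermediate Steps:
(3 + 4)² + 9*16 = 7² + 144 = 49 + 144 = 193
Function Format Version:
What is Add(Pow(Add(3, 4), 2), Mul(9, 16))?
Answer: 193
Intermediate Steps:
Add(Pow(Add(3, 4), 2), Mul(9, 16)) = Add(Pow(7, 2), 144) = Add(49, 144) = 193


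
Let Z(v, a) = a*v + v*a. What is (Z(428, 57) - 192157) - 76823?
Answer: -220188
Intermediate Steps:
Z(v, a) = 2*a*v (Z(v, a) = a*v + a*v = 2*a*v)
(Z(428, 57) - 192157) - 76823 = (2*57*428 - 192157) - 76823 = (48792 - 192157) - 76823 = -143365 - 76823 = -220188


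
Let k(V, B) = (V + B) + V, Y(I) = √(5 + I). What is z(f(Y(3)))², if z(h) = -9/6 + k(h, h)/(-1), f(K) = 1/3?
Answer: 25/4 ≈ 6.2500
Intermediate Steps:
k(V, B) = B + 2*V (k(V, B) = (B + V) + V = B + 2*V)
f(K) = ⅓
z(h) = -3/2 - 3*h (z(h) = -9/6 + (h + 2*h)/(-1) = -9*⅙ + (3*h)*(-1) = -3/2 - 3*h)
z(f(Y(3)))² = (-3/2 - 3*⅓)² = (-3/2 - 1)² = (-5/2)² = 25/4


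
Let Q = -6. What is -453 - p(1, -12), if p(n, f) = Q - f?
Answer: -459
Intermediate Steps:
p(n, f) = -6 - f
-453 - p(1, -12) = -453 - (-6 - 1*(-12)) = -453 - (-6 + 12) = -453 - 1*6 = -453 - 6 = -459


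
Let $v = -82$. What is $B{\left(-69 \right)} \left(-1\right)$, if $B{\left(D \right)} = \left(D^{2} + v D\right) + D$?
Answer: $-10350$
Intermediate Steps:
$B{\left(D \right)} = D^{2} - 81 D$ ($B{\left(D \right)} = \left(D^{2} - 82 D\right) + D = D^{2} - 81 D$)
$B{\left(-69 \right)} \left(-1\right) = - 69 \left(-81 - 69\right) \left(-1\right) = \left(-69\right) \left(-150\right) \left(-1\right) = 10350 \left(-1\right) = -10350$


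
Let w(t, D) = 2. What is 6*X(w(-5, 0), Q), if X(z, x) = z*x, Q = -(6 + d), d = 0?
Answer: -72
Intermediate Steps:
Q = -6 (Q = -(6 + 0) = -1*6 = -6)
X(z, x) = x*z
6*X(w(-5, 0), Q) = 6*(-6*2) = 6*(-12) = -72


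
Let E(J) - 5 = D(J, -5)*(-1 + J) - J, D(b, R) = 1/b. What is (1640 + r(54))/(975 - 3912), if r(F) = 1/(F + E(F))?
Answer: -529774/948651 ≈ -0.55845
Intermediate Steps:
E(J) = 5 - J + (-1 + J)/J (E(J) = 5 + ((-1 + J)/J - J) = 5 + (-J + (-1 + J)/J) = 5 - J + (-1 + J)/J)
r(F) = 1/(6 - 1/F) (r(F) = 1/(F + (6 - F - 1/F)) = 1/(6 - 1/F))
(1640 + r(54))/(975 - 3912) = (1640 + 54/(-1 + 6*54))/(975 - 3912) = (1640 + 54/(-1 + 324))/(-2937) = (1640 + 54/323)*(-1/2937) = (529774/323)*(-1/2937) = -529774/948651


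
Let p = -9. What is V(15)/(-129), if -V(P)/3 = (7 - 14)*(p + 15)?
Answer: -42/43 ≈ -0.97674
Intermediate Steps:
V(P) = 126 (V(P) = -3*(7 - 14)*(-9 + 15) = -(-21)*6 = -3*(-42) = 126)
V(15)/(-129) = 126/(-129) = 126*(-1/129) = -42/43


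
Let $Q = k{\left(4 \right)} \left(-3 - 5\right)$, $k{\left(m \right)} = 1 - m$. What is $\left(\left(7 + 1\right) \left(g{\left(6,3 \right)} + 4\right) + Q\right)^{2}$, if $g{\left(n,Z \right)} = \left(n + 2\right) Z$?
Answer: $61504$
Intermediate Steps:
$g{\left(n,Z \right)} = Z \left(2 + n\right)$ ($g{\left(n,Z \right)} = \left(2 + n\right) Z = Z \left(2 + n\right)$)
$Q = 24$ ($Q = \left(1 - 4\right) \left(-3 - 5\right) = \left(1 - 4\right) \left(-8\right) = \left(-3\right) \left(-8\right) = 24$)
$\left(\left(7 + 1\right) \left(g{\left(6,3 \right)} + 4\right) + Q\right)^{2} = \left(\left(7 + 1\right) \left(3 \left(2 + 6\right) + 4\right) + 24\right)^{2} = \left(8 \left(3 \cdot 8 + 4\right) + 24\right)^{2} = \left(8 \left(24 + 4\right) + 24\right)^{2} = \left(8 \cdot 28 + 24\right)^{2} = \left(224 + 24\right)^{2} = 248^{2} = 61504$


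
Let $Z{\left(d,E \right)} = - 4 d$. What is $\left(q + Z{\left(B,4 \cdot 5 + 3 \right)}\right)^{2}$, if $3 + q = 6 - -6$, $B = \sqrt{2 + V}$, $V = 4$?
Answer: $177 - 72 \sqrt{6} \approx 0.63674$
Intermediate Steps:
$B = \sqrt{6}$ ($B = \sqrt{2 + 4} = \sqrt{6} \approx 2.4495$)
$q = 9$ ($q = -3 + \left(6 - -6\right) = -3 + \left(6 + 6\right) = -3 + 12 = 9$)
$\left(q + Z{\left(B,4 \cdot 5 + 3 \right)}\right)^{2} = \left(9 - 4 \sqrt{6}\right)^{2}$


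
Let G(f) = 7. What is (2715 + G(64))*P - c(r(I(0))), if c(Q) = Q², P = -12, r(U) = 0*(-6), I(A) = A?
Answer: -32664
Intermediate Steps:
r(U) = 0
(2715 + G(64))*P - c(r(I(0))) = (2715 + 7)*(-12) - 1*0² = 2722*(-12) - 1*0 = -32664 + 0 = -32664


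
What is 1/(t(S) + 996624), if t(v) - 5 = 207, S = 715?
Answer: 1/996836 ≈ 1.0032e-6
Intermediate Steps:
t(v) = 212 (t(v) = 5 + 207 = 212)
1/(t(S) + 996624) = 1/(212 + 996624) = 1/996836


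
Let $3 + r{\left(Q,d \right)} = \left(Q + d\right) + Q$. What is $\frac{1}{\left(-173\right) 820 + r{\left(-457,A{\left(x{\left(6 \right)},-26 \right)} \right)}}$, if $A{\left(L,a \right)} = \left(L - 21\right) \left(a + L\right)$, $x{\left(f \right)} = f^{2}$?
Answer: $- \frac{1}{142627} \approx -7.0113 \cdot 10^{-6}$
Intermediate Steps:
$A{\left(L,a \right)} = \left(-21 + L\right) \left(L + a\right)$
$r{\left(Q,d \right)} = -3 + d + 2 Q$ ($r{\left(Q,d \right)} = -3 + \left(\left(Q + d\right) + Q\right) = -3 + \left(d + 2 Q\right) = -3 + d + 2 Q$)
$\frac{1}{\left(-173\right) 820 + r{\left(-457,A{\left(x{\left(6 \right)},-26 \right)} \right)}} = \frac{1}{\left(-173\right) 820 + \left(-3 + \left(\left(6^{2}\right)^{2} - 21 \cdot 6^{2} - -546 + 6^{2} \left(-26\right)\right) + 2 \left(-457\right)\right)} = \frac{1}{-141860 - 767} = \frac{1}{-142627} = - \frac{1}{142627}$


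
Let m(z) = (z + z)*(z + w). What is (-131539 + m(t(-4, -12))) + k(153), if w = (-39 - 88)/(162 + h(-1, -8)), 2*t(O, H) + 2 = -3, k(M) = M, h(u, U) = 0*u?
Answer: -10640936/81 ≈ -1.3137e+5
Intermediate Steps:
h(u, U) = 0
t(O, H) = -5/2 (t(O, H) = -1 + (1/2)*(-3) = -1 - 3/2 = -5/2)
w = -127/162 (w = (-39 - 88)/(162 + 0) = -127/162 ≈ -0.78395)
m(z) = 2*z*(-127/162 + z) (m(z) = (z + z)*(z - 127/162) = (2*z)*(-127/162 + z) = 2*z*(-127/162 + z))
(-131539 + m(t(-4, -12))) + k(153) = (-131539 + (1/81)*(-5/2)*(-127 + 162*(-5/2))) + 153 = (-131539 + (1/81)*(-5/2)*(-127 - 405)) + 153 = (-131539 + (1/81)*(-5/2)*(-532)) + 153 = (-131539 + 1330/81) + 153 = -10653329/81 + 153 = -10640936/81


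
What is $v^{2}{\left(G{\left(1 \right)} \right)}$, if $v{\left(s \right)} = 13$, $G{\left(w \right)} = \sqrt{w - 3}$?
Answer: $169$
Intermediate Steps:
$G{\left(w \right)} = \sqrt{-3 + w}$
$v^{2}{\left(G{\left(1 \right)} \right)} = 13^{2} = 169$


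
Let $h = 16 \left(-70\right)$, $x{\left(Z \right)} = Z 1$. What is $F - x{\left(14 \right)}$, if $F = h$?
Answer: $-1134$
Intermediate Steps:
$x{\left(Z \right)} = Z$
$h = -1120$
$F = -1120$
$F - x{\left(14 \right)} = -1120 - 14 = -1134$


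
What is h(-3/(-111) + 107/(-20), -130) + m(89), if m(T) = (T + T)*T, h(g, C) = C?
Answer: 15712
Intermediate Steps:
m(T) = 2*T² (m(T) = (2*T)*T = 2*T²)
h(-3/(-111) + 107/(-20), -130) + m(89) = -130 + 2*89² = -130 + 2*7921 = -130 + 15842 = 15712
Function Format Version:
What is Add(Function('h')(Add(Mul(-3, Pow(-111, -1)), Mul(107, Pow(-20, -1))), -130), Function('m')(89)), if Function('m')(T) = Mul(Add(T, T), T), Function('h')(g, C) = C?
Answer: 15712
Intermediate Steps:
Function('m')(T) = Mul(2, Pow(T, 2)) (Function('m')(T) = Mul(Mul(2, T), T) = Mul(2, Pow(T, 2)))
Add(Function('h')(Add(Mul(-3, Pow(-111, -1)), Mul(107, Pow(-20, -1))), -130), Function('m')(89)) = Add(-130, Mul(2, Pow(89, 2))) = Add(-130, Mul(2, 7921)) = Add(-130, 15842) = 15712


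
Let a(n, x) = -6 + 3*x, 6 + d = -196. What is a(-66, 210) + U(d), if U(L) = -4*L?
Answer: 1432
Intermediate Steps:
d = -202 (d = -6 - 196 = -202)
a(-66, 210) + U(d) = (-6 + 3*210) - 4*(-202) = (-6 + 630) + 808 = 624 + 808 = 1432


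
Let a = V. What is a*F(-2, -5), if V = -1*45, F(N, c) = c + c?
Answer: 450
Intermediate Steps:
F(N, c) = 2*c
V = -45
a = -45
a*F(-2, -5) = -90*(-5) = -45*(-10) = 450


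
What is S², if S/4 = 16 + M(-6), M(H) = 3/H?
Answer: 3844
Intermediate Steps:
S = 62 (S = 4*(16 + 3/(-6)) = 4*(16 + 3*(-⅙)) = 4*(16 - ½) = 4*(31/2) = 62)
S² = 62² = 3844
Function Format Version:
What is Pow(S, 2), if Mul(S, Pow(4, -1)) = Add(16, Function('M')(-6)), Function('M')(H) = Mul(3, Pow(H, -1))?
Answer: 3844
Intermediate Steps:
S = 62 (S = Mul(4, Add(16, Mul(3, Pow(-6, -1)))) = Mul(4, Add(16, Mul(3, Rational(-1, 6)))) = Mul(4, Add(16, Rational(-1, 2))) = Mul(4, Rational(31, 2)) = 62)
Pow(S, 2) = Pow(62, 2) = 3844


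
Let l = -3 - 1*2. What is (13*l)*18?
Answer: -1170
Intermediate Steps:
l = -5 (l = -3 - 2 = -5)
(13*l)*18 = (13*(-5))*18 = -65*18 = -1170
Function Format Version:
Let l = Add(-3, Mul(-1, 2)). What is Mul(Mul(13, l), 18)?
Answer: -1170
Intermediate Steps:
l = -5 (l = Add(-3, -2) = -5)
Mul(Mul(13, l), 18) = Mul(Mul(13, -5), 18) = Mul(-65, 18) = -1170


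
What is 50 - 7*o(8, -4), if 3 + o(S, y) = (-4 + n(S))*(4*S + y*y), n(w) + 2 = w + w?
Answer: -3289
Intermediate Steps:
n(w) = -2 + 2*w (n(w) = -2 + (w + w) = -2 + 2*w)
o(S, y) = -3 + (-6 + 2*S)*(y² + 4*S) (o(S, y) = -3 + (-4 + (-2 + 2*S))*(4*S + y*y) = -3 + (-6 + 2*S)*(4*S + y²) = -3 + (-6 + 2*S)*(y² + 4*S))
50 - 7*o(8, -4) = 50 - 7*(-3 - 24*8 - 6*(-4)² + 8*8² + 2*8*(-4)²) = 50 - 7*(-3 - 192 - 6*16 + 8*64 + 2*8*16) = 50 - 7*(-3 - 192 - 96 + 512 + 256) = 50 - 7*477 = 50 - 3339 = -3289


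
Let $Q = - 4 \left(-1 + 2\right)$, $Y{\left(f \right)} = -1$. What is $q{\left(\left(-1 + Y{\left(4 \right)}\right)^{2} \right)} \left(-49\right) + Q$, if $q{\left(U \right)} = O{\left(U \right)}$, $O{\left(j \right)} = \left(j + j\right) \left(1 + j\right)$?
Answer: $-1964$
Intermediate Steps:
$Q = -4$ ($Q = \left(-4\right) 1 = -4$)
$O{\left(j \right)} = 2 j \left(1 + j\right)$
$q{\left(U \right)} = 2 U \left(1 + U\right)$
$q{\left(\left(-1 + Y{\left(4 \right)}\right)^{2} \right)} \left(-49\right) + Q = 2 \left(-1 - 1\right)^{2} \left(1 + \left(-1 - 1\right)^{2}\right) \left(-49\right) - 4 = 2 \left(-2\right)^{2} \left(1 + \left(-2\right)^{2}\right) \left(-49\right) - 4 = 2 \cdot 4 \left(1 + 4\right) \left(-49\right) - 4 = 2 \cdot 4 \cdot 5 \left(-49\right) - 4 = 40 \left(-49\right) - 4 = -1960 - 4 = -1964$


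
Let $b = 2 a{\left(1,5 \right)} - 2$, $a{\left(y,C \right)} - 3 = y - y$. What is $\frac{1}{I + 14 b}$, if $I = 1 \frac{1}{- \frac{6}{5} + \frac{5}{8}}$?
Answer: $\frac{23}{1248} \approx 0.018429$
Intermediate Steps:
$a{\left(y,C \right)} = 3$ ($a{\left(y,C \right)} = 3 + \left(y - y\right) = 3 + 0 = 3$)
$b = 4$ ($b = 2 \cdot 3 - 2 = 6 - 2 = 4$)
$I = - \frac{40}{23}$ ($I = 1 \frac{1}{\left(-6\right) \frac{1}{5} + 5 \cdot \frac{1}{8}} = 1 \frac{1}{- \frac{6}{5} + \frac{5}{8}} = 1 \frac{1}{- \frac{23}{40}} = 1 \left(- \frac{40}{23}\right) = - \frac{40}{23} \approx -1.7391$)
$\frac{1}{I + 14 b} = \frac{1}{- \frac{40}{23} + 14 \cdot 4} = \frac{1}{- \frac{40}{23} + 56} = \frac{1}{\frac{1248}{23}} = \frac{23}{1248}$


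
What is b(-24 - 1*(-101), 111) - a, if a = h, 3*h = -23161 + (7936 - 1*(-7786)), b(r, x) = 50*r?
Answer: 18989/3 ≈ 6329.7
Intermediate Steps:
h = -7439/3 (h = (-23161 + (7936 - 1*(-7786)))/3 = (-23161 + (7936 + 7786))/3 = (-23161 + 15722)/3 = (⅓)*(-7439) = -7439/3 ≈ -2479.7)
a = -7439/3 ≈ -2479.7
b(-24 - 1*(-101), 111) - a = 50*(-24 - 1*(-101)) - 1*(-7439/3) = 50*(-24 + 101) + 7439/3 = 50*77 + 7439/3 = 3850 + 7439/3 = 18989/3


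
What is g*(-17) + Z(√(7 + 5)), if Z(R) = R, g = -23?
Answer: 391 + 2*√3 ≈ 394.46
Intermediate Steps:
g*(-17) + Z(√(7 + 5)) = -23*(-17) + √(7 + 5) = 391 + √12 = 391 + 2*√3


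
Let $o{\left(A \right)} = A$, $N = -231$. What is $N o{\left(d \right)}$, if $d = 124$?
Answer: $-28644$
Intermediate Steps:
$N o{\left(d \right)} = \left(-231\right) 124 = -28644$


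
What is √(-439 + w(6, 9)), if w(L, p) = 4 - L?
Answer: 21*I ≈ 21.0*I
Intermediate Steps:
√(-439 + w(6, 9)) = √(-439 + (4 - 1*6)) = √(-439 + (4 - 6)) = √(-439 - 2) = √(-441) = 21*I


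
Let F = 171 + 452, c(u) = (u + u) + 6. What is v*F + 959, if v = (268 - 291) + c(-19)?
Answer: -33306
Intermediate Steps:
c(u) = 6 + 2*u (c(u) = 2*u + 6 = 6 + 2*u)
F = 623
v = -55 (v = (268 - 291) + (6 + 2*(-19)) = -23 + (6 - 38) = -23 - 32 = -55)
v*F + 959 = -55*623 + 959 = -34265 + 959 = -33306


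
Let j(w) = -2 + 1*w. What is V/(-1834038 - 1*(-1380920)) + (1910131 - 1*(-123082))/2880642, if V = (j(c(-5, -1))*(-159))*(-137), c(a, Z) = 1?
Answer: 246008608205/326317685439 ≈ 0.75389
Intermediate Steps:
j(w) = -2 + w
V = -21783 (V = ((-2 + 1)*(-159))*(-137) = -1*(-159)*(-137) = 159*(-137) = -21783)
V/(-1834038 - 1*(-1380920)) + (1910131 - 1*(-123082))/2880642 = -21783/(-1834038 - 1*(-1380920)) + (1910131 - 1*(-123082))/2880642 = -21783/(-1834038 + 1380920) + (1910131 + 123082)*(1/2880642) = -21783/(-453118) + 2033213*(1/2880642) = -21783*(-1/453118) + 2033213/2880642 = 21783/453118 + 2033213/2880642 = 246008608205/326317685439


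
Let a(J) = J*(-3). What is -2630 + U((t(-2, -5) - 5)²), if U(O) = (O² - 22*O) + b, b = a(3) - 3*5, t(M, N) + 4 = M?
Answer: 9325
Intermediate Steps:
t(M, N) = -4 + M
a(J) = -3*J
b = -24 (b = -3*3 - 3*5 = -9 - 15 = -24)
U(O) = -24 + O² - 22*O (U(O) = (O² - 22*O) - 24 = -24 + O² - 22*O)
-2630 + U((t(-2, -5) - 5)²) = -2630 + (-24 + (((-4 - 2) - 5)²)² - 22*((-4 - 2) - 5)²) = -2630 + (-24 + ((-6 - 5)²)² - 22*(-6 - 5)²) = -2630 + (-24 + ((-11)²)² - 22*(-11)²) = -2630 + (-24 + 121² - 22*121) = -2630 + (-24 + 14641 - 2662) = -2630 + 11955 = 9325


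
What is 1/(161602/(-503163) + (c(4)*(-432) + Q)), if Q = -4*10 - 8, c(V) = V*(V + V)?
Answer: -503163/6980038738 ≈ -7.2086e-5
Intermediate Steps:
c(V) = 2*V² (c(V) = V*(2*V) = 2*V²)
Q = -48 (Q = -40 - 8 = -48)
1/(161602/(-503163) + (c(4)*(-432) + Q)) = 1/(161602/(-503163) + ((2*4²)*(-432) - 48)) = 1/(161602*(-1/503163) + ((2*16)*(-432) - 48)) = 1/(-161602/503163 + (32*(-432) - 48)) = 1/(-161602/503163 + (-13824 - 48)) = 1/(-161602/503163 - 13872) = 1/(-6980038738/503163) = -503163/6980038738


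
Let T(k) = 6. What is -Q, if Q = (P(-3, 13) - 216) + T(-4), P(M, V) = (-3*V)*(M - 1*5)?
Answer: -102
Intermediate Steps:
P(M, V) = -3*V*(-5 + M) (P(M, V) = (-3*V)*(M - 5) = (-3*V)*(-5 + M) = -3*V*(-5 + M))
Q = 102 (Q = (3*13*(5 - 1*(-3)) - 216) + 6 = (3*13*(5 + 3) - 216) + 6 = (3*13*8 - 216) + 6 = (312 - 216) + 6 = 96 + 6 = 102)
-Q = -1*102 = -102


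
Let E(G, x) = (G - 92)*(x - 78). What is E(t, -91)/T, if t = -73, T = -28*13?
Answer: -2145/28 ≈ -76.607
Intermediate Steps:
T = -364
E(G, x) = (-92 + G)*(-78 + x)
E(t, -91)/T = (7176 - 92*(-91) - 78*(-73) - 73*(-91))/(-364) = (7176 + 8372 + 5694 + 6643)*(-1/364) = 27885*(-1/364) = -2145/28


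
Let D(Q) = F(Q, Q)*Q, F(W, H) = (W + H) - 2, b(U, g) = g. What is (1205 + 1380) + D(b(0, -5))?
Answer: 2645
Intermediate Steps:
F(W, H) = -2 + H + W (F(W, H) = (H + W) - 2 = -2 + H + W)
D(Q) = Q*(-2 + 2*Q) (D(Q) = (-2 + Q + Q)*Q = (-2 + 2*Q)*Q = Q*(-2 + 2*Q))
(1205 + 1380) + D(b(0, -5)) = (1205 + 1380) + 2*(-5)*(-1 - 5) = 2585 + 2*(-5)*(-6) = 2585 + 60 = 2645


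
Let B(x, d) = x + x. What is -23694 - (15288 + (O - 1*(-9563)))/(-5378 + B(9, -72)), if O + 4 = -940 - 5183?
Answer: -31745279/1340 ≈ -23691.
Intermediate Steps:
B(x, d) = 2*x
O = -6127 (O = -4 + (-940 - 5183) = -4 - 6123 = -6127)
-23694 - (15288 + (O - 1*(-9563)))/(-5378 + B(9, -72)) = -23694 - (15288 + (-6127 - 1*(-9563)))/(-5378 + 2*9) = -23694 - (15288 + (-6127 + 9563))/(-5378 + 18) = -23694 - (15288 + 3436)/(-5360) = -23694 - 18724*(-1)/5360 = -23694 - 1*(-4681/1340) = -23694 + 4681/1340 = -31745279/1340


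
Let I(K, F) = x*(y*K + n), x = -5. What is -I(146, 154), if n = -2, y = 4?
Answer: 2910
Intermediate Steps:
I(K, F) = 10 - 20*K (I(K, F) = -5*(4*K - 2) = -5*(-2 + 4*K) = 10 - 20*K)
-I(146, 154) = -(10 - 20*146) = -(10 - 2920) = -1*(-2910) = 2910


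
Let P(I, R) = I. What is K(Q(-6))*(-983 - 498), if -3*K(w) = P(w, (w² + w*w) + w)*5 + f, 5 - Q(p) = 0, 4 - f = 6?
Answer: 34063/3 ≈ 11354.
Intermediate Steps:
f = -2 (f = 4 - 1*6 = 4 - 6 = -2)
Q(p) = 5 (Q(p) = 5 - 1*0 = 5 + 0 = 5)
K(w) = ⅔ - 5*w/3 (K(w) = -(w*5 - 2)/3 = -(5*w - 2)/3 = -(-2 + 5*w)/3 = ⅔ - 5*w/3)
K(Q(-6))*(-983 - 498) = (⅔ - 5/3*5)*(-983 - 498) = (⅔ - 25/3)*(-1481) = -23/3*(-1481) = 34063/3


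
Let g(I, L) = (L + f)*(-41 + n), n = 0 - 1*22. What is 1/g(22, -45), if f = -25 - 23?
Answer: 1/5859 ≈ 0.00017068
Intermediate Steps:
n = -22 (n = 0 - 22 = -22)
f = -48
g(I, L) = 3024 - 63*L (g(I, L) = (L - 48)*(-41 - 22) = (-48 + L)*(-63) = 3024 - 63*L)
1/g(22, -45) = 1/(3024 - 63*(-45)) = 1/(3024 + 2835) = 1/5859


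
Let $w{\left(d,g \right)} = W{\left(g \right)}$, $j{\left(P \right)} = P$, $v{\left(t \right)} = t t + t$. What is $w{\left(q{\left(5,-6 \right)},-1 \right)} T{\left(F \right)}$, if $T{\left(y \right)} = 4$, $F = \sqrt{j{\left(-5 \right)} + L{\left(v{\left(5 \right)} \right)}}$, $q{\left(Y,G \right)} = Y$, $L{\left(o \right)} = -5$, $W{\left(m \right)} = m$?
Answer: $-4$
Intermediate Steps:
$v{\left(t \right)} = t + t^{2}$ ($v{\left(t \right)} = t^{2} + t = t + t^{2}$)
$w{\left(d,g \right)} = g$
$F = i \sqrt{10}$ ($F = \sqrt{-5 - 5} = \sqrt{-10} = i \sqrt{10} \approx 3.1623 i$)
$w{\left(q{\left(5,-6 \right)},-1 \right)} T{\left(F \right)} = \left(-1\right) 4 = -4$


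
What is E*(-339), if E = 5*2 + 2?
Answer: -4068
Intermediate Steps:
E = 12 (E = 10 + 2 = 12)
E*(-339) = 12*(-339) = -4068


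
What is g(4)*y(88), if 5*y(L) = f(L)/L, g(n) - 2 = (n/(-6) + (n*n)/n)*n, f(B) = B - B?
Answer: 0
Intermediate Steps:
f(B) = 0
g(n) = 2 + 5*n²/6 (g(n) = 2 + (n/(-6) + (n*n)/n)*n = 2 + (n*(-⅙) + n²/n)*n = 2 + (-n/6 + n)*n = 2 + (5*n/6)*n = 2 + 5*n²/6)
y(L) = 0 (y(L) = (0/L)/5 = (⅕)*0 = 0)
g(4)*y(88) = (2 + (⅚)*4²)*0 = (2 + (⅚)*16)*0 = (2 + 40/3)*0 = (46/3)*0 = 0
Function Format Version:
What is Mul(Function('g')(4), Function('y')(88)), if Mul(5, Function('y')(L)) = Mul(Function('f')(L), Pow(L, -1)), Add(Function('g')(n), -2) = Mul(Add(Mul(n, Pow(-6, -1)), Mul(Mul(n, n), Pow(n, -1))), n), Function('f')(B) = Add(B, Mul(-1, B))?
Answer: 0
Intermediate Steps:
Function('f')(B) = 0
Function('g')(n) = Add(2, Mul(Rational(5, 6), Pow(n, 2))) (Function('g')(n) = Add(2, Mul(Add(Mul(n, Pow(-6, -1)), Mul(Mul(n, n), Pow(n, -1))), n)) = Add(2, Mul(Add(Mul(n, Rational(-1, 6)), Mul(Pow(n, 2), Pow(n, -1))), n)) = Add(2, Mul(Add(Mul(Rational(-1, 6), n), n), n)) = Add(2, Mul(Mul(Rational(5, 6), n), n)) = Add(2, Mul(Rational(5, 6), Pow(n, 2))))
Function('y')(L) = 0 (Function('y')(L) = Mul(Rational(1, 5), Mul(0, Pow(L, -1))) = Mul(Rational(1, 5), 0) = 0)
Mul(Function('g')(4), Function('y')(88)) = Mul(Add(2, Mul(Rational(5, 6), Pow(4, 2))), 0) = Mul(Add(2, Mul(Rational(5, 6), 16)), 0) = Mul(Add(2, Rational(40, 3)), 0) = Mul(Rational(46, 3), 0) = 0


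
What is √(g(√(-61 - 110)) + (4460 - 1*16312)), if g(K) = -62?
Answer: I*√11914 ≈ 109.15*I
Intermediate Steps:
√(g(√(-61 - 110)) + (4460 - 1*16312)) = √(-62 + (4460 - 1*16312)) = √(-62 + (4460 - 16312)) = √(-62 - 11852) = √(-11914) = I*√11914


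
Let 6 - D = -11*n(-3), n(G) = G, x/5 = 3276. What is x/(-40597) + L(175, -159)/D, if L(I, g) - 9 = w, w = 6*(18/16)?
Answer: -480739/487164 ≈ -0.98681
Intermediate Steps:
x = 16380 (x = 5*3276 = 16380)
w = 27/4 (w = 6*(18*(1/16)) = 6*(9/8) = 27/4 ≈ 6.7500)
D = -27 (D = 6 - (-11)*(-3) = 6 - 1*33 = 6 - 33 = -27)
L(I, g) = 63/4 (L(I, g) = 9 + 27/4 = 63/4)
x/(-40597) + L(175, -159)/D = 16380/(-40597) + (63/4)/(-27) = 16380*(-1/40597) + (63/4)*(-1/27) = -16380/40597 - 7/12 = -480739/487164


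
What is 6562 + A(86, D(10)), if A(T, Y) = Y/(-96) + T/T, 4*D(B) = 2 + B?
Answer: 210015/32 ≈ 6563.0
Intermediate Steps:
D(B) = ½ + B/4 (D(B) = (2 + B)/4 = ½ + B/4)
A(T, Y) = 1 - Y/96 (A(T, Y) = Y*(-1/96) + 1 = -Y/96 + 1 = 1 - Y/96)
6562 + A(86, D(10)) = 6562 + (1 - (½ + (¼)*10)/96) = 6562 + (1 - (½ + 5/2)/96) = 6562 + (1 - 1/96*3) = 6562 + (1 - 1/32) = 6562 + 31/32 = 210015/32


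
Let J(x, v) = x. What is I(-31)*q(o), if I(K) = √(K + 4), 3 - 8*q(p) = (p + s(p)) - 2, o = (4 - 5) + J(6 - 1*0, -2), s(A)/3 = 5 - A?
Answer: 0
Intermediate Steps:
s(A) = 15 - 3*A (s(A) = 3*(5 - A) = 15 - 3*A)
o = 5 (o = (4 - 5) + (6 - 1*0) = -1 + (6 + 0) = -1 + 6 = 5)
q(p) = -5/4 + p/4 (q(p) = 3/8 - ((p + (15 - 3*p)) - 2)/8 = 3/8 - ((15 - 2*p) - 2)/8 = 3/8 - (13 - 2*p)/8 = 3/8 + (-13/8 + p/4) = -5/4 + p/4)
I(K) = √(4 + K)
I(-31)*q(o) = √(4 - 31)*(-5/4 + (¼)*5) = √(-27)*(-5/4 + 5/4) = (3*I*√3)*0 = 0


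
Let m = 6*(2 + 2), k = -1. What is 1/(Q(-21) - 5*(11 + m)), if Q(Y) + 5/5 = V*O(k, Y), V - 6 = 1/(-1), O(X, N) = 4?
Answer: -1/156 ≈ -0.0064103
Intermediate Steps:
V = 5 (V = 6 + 1/(-1) = 6 - 1 = 5)
Q(Y) = 19 (Q(Y) = -1 + 5*4 = -1 + 20 = 19)
m = 24 (m = 6*4 = 24)
1/(Q(-21) - 5*(11 + m)) = 1/(19 - 5*(11 + 24)) = 1/(19 - 5*35) = 1/(19 - 175) = 1/(-156) = -1/156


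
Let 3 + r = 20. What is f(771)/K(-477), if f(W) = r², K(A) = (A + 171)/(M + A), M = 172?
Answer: 5185/18 ≈ 288.06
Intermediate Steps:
r = 17 (r = -3 + 20 = 17)
K(A) = (171 + A)/(172 + A) (K(A) = (A + 171)/(172 + A) = (171 + A)/(172 + A))
f(W) = 289 (f(W) = 17² = 289)
f(771)/K(-477) = 289/(((171 - 477)/(172 - 477))) = 289/((-306/(-305))) = 289/((-1/305*(-306))) = 289/(306/305) = 289*(305/306) = 5185/18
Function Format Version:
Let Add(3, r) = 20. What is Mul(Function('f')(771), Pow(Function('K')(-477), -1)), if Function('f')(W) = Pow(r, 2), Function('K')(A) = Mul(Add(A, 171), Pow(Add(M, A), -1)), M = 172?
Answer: Rational(5185, 18) ≈ 288.06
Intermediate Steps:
r = 17 (r = Add(-3, 20) = 17)
Function('K')(A) = Mul(Pow(Add(172, A), -1), Add(171, A)) (Function('K')(A) = Mul(Add(A, 171), Pow(Add(172, A), -1)) = Mul(Add(171, A), Pow(Add(172, A), -1)) = Mul(Pow(Add(172, A), -1), Add(171, A)))
Function('f')(W) = 289 (Function('f')(W) = Pow(17, 2) = 289)
Mul(Function('f')(771), Pow(Function('K')(-477), -1)) = Mul(289, Pow(Mul(Pow(Add(172, -477), -1), Add(171, -477)), -1)) = Mul(289, Pow(Mul(Pow(-305, -1), -306), -1)) = Mul(289, Pow(Mul(Rational(-1, 305), -306), -1)) = Mul(289, Pow(Rational(306, 305), -1)) = Mul(289, Rational(305, 306)) = Rational(5185, 18)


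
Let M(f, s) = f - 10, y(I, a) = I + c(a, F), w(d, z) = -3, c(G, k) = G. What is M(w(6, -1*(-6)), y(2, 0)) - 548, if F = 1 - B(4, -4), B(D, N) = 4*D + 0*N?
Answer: -561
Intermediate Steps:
B(D, N) = 4*D (B(D, N) = 4*D + 0 = 4*D)
F = -15 (F = 1 - 4*4 = 1 - 1*16 = 1 - 16 = -15)
y(I, a) = I + a
M(f, s) = -10 + f
M(w(6, -1*(-6)), y(2, 0)) - 548 = (-10 - 3) - 548 = -13 - 548 = -561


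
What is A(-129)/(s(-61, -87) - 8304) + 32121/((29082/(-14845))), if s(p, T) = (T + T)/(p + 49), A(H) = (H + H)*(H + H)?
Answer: -2636446578117/160716826 ≈ -16404.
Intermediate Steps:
A(H) = 4*H² (A(H) = (2*H)*(2*H) = 4*H²)
s(p, T) = 2*T/(49 + p) (s(p, T) = (2*T)/(49 + p) = 2*T/(49 + p))
A(-129)/(s(-61, -87) - 8304) + 32121/((29082/(-14845))) = (4*(-129)²)/(2*(-87)/(49 - 61) - 8304) + 32121/((29082/(-14845))) = (4*16641)/(2*(-87)/(-12) - 8304) + 32121/((29082*(-1/14845))) = 66564/(2*(-87)*(-1/12) - 8304) + 32121/(-29082/14845) = 66564/(29/2 - 8304) + 32121*(-14845/29082) = 66564/(-16579/2) - 158945415/9694 = 66564*(-2/16579) - 158945415/9694 = -133128/16579 - 158945415/9694 = -2636446578117/160716826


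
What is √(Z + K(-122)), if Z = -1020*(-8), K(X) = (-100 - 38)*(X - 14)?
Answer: 12*√187 ≈ 164.10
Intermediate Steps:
K(X) = 1932 - 138*X (K(X) = -138*(-14 + X) = 1932 - 138*X)
Z = 8160
√(Z + K(-122)) = √(8160 + (1932 - 138*(-122))) = √(8160 + (1932 + 16836)) = √(8160 + 18768) = √26928 = 12*√187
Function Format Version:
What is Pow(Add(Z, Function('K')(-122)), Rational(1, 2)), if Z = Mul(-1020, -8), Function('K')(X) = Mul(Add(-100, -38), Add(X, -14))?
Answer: Mul(12, Pow(187, Rational(1, 2))) ≈ 164.10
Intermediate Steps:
Function('K')(X) = Add(1932, Mul(-138, X)) (Function('K')(X) = Mul(-138, Add(-14, X)) = Add(1932, Mul(-138, X)))
Z = 8160
Pow(Add(Z, Function('K')(-122)), Rational(1, 2)) = Pow(Add(8160, Add(1932, Mul(-138, -122))), Rational(1, 2)) = Pow(Add(8160, Add(1932, 16836)), Rational(1, 2)) = Pow(Add(8160, 18768), Rational(1, 2)) = Pow(26928, Rational(1, 2)) = Mul(12, Pow(187, Rational(1, 2)))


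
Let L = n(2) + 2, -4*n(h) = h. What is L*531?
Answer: 1593/2 ≈ 796.50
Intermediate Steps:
n(h) = -h/4
L = 3/2 (L = -¼*2 + 2 = -½ + 2 = 3/2 ≈ 1.5000)
L*531 = (3/2)*531 = 1593/2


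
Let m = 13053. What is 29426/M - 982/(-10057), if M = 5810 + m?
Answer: 314460748/189705191 ≈ 1.6576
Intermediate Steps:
M = 18863 (M = 5810 + 13053 = 18863)
29426/M - 982/(-10057) = 29426/18863 - 982/(-10057) = 29426*(1/18863) - 982*(-1/10057) = 29426/18863 + 982/10057 = 314460748/189705191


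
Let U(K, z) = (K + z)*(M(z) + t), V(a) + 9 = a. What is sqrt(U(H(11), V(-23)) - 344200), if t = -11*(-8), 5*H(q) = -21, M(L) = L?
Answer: 8*I*sqrt(135245)/5 ≈ 588.41*I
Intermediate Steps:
H(q) = -21/5 (H(q) = (1/5)*(-21) = -21/5)
V(a) = -9 + a
t = 88
U(K, z) = (88 + z)*(K + z) (U(K, z) = (K + z)*(z + 88) = (K + z)*(88 + z) = (88 + z)*(K + z))
sqrt(U(H(11), V(-23)) - 344200) = sqrt(((-9 - 23)**2 + 88*(-21/5) + 88*(-9 - 23) - 21*(-9 - 23)/5) - 344200) = sqrt(((-32)**2 - 1848/5 + 88*(-32) - 21/5*(-32)) - 344200) = sqrt((1024 - 1848/5 - 2816 + 672/5) - 344200) = sqrt(-10136/5 - 344200) = sqrt(-1731136/5) = 8*I*sqrt(135245)/5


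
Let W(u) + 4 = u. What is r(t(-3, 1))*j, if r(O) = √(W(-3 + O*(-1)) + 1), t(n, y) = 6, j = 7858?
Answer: 15716*I*√3 ≈ 27221.0*I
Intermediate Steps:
W(u) = -4 + u
r(O) = √(-6 - O) (r(O) = √((-4 + (-3 + O*(-1))) + 1) = √((-4 + (-3 - O)) + 1) = √((-7 - O) + 1) = √(-6 - O))
r(t(-3, 1))*j = √(-6 - 1*6)*7858 = √(-6 - 6)*7858 = √(-12)*7858 = (2*I*√3)*7858 = 15716*I*√3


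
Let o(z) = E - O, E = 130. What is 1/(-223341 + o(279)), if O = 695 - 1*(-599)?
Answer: -1/224505 ≈ -4.4542e-6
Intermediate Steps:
O = 1294 (O = 695 + 599 = 1294)
o(z) = -1164 (o(z) = 130 - 1*1294 = 130 - 1294 = -1164)
1/(-223341 + o(279)) = 1/(-223341 - 1164) = 1/(-224505) = -1/224505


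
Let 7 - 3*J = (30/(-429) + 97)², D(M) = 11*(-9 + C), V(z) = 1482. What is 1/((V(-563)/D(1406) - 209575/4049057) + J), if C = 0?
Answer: -248397499779/781086171917393 ≈ -0.00031802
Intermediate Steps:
D(M) = -99 (D(M) = 11*(-9 + 0) = 11*(-9) = -99)
J = -63994726/20449 (J = 7/3 - (30/(-429) + 97)²/3 = 7/3 - (30*(-1/429) + 97)²/3 = 7/3 - (-10/143 + 97)²/3 = 7/3 - (13861/143)²/3 = 7/3 - ⅓*192127321/20449 = 7/3 - 192127321/61347 = -63994726/20449 ≈ -3129.5)
1/((V(-563)/D(1406) - 209575/4049057) + J) = 1/((1482/(-99) - 209575/4049057) - 63994726/20449) = 1/((1482*(-1/99) - 209575*1/4049057) - 63994726/20449) = 1/((-494/33 - 209575/4049057) - 63994726/20449) = 1/(-2007150133/133618881 - 63994726/20449) = 1/(-781086171917393/248397499779) = -248397499779/781086171917393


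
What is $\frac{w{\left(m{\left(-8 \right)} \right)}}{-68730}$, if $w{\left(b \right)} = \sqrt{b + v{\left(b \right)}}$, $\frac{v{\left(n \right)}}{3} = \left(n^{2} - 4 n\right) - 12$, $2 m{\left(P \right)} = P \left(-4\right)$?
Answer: $- \frac{\sqrt{139}}{34365} \approx -0.00034308$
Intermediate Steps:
$m{\left(P \right)} = - 2 P$ ($m{\left(P \right)} = \frac{P \left(-4\right)}{2} = \frac{\left(-4\right) P}{2} = - 2 P$)
$v{\left(n \right)} = -36 - 12 n + 3 n^{2}$ ($v{\left(n \right)} = 3 \left(\left(n^{2} - 4 n\right) - 12\right) = 3 \left(-12 + n^{2} - 4 n\right) = -36 - 12 n + 3 n^{2}$)
$w{\left(b \right)} = \sqrt{-36 - 11 b + 3 b^{2}}$ ($w{\left(b \right)} = \sqrt{b - \left(36 - 3 b^{2} + 12 b\right)} = \sqrt{-36 - 11 b + 3 b^{2}}$)
$\frac{w{\left(m{\left(-8 \right)} \right)}}{-68730} = \frac{\sqrt{-36 - 11 \left(\left(-2\right) \left(-8\right)\right) + 3 \left(\left(-2\right) \left(-8\right)\right)^{2}}}{-68730} = \sqrt{-36 - 176 + 3 \cdot 16^{2}} \left(- \frac{1}{68730}\right) = \sqrt{-36 - 176 + 3 \cdot 256} \left(- \frac{1}{68730}\right) = \sqrt{-36 - 176 + 768} \left(- \frac{1}{68730}\right) = \sqrt{556} \left(- \frac{1}{68730}\right) = 2 \sqrt{139} \left(- \frac{1}{68730}\right) = - \frac{\sqrt{139}}{34365}$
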